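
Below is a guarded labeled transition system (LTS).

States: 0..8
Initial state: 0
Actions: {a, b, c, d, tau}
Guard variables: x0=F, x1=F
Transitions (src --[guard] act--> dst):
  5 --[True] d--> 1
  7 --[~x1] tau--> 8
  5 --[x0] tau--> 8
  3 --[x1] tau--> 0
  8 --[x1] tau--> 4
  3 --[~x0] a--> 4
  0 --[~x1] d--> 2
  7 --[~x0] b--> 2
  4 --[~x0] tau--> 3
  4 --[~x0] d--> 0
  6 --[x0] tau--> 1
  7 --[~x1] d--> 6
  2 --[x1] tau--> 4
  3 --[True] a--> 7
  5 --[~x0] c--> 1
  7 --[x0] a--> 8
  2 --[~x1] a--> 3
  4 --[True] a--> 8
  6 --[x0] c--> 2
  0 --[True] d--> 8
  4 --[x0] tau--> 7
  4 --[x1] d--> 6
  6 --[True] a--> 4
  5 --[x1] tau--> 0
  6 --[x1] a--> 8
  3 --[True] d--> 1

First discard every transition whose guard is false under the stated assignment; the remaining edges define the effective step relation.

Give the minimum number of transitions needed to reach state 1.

Layered search for 1:
  Layer 0: {0}
  Layer 1: {2,8}
  Layer 2: {3}
  Layer 3: {1,4,7}
depth(1)=3, e.g. d·a·d

Answer: 3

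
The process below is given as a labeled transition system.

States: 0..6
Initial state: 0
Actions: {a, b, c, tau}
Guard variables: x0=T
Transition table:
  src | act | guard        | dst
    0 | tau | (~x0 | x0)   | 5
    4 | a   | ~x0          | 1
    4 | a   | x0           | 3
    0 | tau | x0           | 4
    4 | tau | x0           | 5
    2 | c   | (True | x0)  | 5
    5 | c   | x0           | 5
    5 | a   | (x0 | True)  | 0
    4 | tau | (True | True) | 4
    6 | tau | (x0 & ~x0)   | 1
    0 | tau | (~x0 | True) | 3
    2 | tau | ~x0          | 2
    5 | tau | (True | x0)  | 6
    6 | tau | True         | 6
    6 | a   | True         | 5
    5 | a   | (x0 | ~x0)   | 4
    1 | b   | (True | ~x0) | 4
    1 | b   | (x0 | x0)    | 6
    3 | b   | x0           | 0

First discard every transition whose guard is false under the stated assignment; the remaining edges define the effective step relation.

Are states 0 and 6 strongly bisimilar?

Answer: NOT BISIMILAR

Trace:
Compute ~ classes (split until stable):
  P[0] = {{0,1,2,3,4,5,6}}
  P[1] = {{0},{1,3},{2},{4,6},{5}}
  P[2] = {{0},{1},{2},{3},{4},{5},{6}}
stable after 3 split(s): 7 block(s)
class of 0: {0}; class of 6: {6}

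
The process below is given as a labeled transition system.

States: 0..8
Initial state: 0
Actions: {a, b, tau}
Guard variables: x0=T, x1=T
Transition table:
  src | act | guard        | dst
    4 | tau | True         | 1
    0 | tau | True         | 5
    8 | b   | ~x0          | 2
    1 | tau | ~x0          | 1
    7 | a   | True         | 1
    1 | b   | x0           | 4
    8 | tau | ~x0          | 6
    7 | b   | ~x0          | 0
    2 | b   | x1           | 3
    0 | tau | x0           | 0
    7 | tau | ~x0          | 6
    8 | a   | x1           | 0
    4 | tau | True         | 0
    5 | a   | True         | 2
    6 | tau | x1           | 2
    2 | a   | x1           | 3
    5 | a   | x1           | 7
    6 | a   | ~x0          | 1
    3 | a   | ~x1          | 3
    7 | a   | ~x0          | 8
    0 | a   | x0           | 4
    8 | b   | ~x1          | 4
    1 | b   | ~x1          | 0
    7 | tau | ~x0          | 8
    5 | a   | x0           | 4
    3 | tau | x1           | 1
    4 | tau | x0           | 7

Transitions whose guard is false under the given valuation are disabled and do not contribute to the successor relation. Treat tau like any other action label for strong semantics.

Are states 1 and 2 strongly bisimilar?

Compute ~ classes (split until stable):
  π0 = {{0,1,2,3,4,5,6,7,8}}
  π1 = {{0},{1},{2},{3,4,6},{5,7,8}}
  π2 = {{0},{1},{2},{3},{4},{5},{6},{7},{8}}
Fixed point at round 3; 9 class(es).
class of 1: {1}; class of 2: {2}

Answer: NOT BISIMILAR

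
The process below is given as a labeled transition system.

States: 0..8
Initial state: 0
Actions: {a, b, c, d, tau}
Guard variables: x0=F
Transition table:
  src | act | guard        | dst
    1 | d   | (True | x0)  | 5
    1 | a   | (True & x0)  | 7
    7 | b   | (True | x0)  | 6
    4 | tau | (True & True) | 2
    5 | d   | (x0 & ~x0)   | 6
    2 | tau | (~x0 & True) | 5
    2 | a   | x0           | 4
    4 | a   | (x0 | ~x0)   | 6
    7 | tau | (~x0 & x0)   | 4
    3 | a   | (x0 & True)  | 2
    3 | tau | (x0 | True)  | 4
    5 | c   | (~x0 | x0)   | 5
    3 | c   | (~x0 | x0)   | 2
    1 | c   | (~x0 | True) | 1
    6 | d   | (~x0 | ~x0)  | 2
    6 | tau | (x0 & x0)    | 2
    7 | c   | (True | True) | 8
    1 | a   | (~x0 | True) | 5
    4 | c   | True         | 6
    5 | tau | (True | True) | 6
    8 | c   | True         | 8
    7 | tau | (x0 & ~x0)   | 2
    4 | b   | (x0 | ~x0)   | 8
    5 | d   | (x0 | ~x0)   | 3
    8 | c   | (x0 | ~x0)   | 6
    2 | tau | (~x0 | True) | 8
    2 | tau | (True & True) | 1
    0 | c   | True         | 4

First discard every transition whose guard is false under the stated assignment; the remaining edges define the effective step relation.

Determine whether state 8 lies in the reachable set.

Answer: REACHABLE

Analysis:
Guard filter leaves 21 enabled edge(s).
Layer 0: {0}
Layer 1: {4}  total {0,4}
Layer 2: {2,6,8}  total {0,2,4,6,8}
Layer 3: {1,5}  total {0,1,2,4,5,6,8}
Layer 4: {3}  total {0,1,2,3,4,5,6,8}
Reach set: {0,1,2,3,4,5,6,8}
Path to 8: c·b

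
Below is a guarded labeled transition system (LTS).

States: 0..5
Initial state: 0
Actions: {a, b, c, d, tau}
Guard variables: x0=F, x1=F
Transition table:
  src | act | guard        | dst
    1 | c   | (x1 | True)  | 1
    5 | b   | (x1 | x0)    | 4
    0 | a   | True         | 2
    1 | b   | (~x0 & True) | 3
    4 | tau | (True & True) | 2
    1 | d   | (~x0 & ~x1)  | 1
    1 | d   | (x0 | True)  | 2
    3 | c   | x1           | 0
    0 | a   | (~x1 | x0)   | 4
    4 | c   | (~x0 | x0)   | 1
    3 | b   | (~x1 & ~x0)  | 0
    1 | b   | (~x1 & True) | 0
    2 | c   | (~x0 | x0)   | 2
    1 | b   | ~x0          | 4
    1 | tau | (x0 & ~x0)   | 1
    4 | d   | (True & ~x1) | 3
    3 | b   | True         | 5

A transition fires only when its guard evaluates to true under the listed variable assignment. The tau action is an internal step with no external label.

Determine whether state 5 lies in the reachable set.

Answer: REACHABLE

Trace:
After dropping false guards: 14 live edges.
Layer 0: {0}
Layer 1: {2,4}  cumulative {0,2,4}
Layer 2: {1,3}  cumulative {0,1,2,3,4}
Layer 3: {5}  cumulative {0,1,2,3,4,5}
Reachable = {0,1,2,3,4,5}
witness 5: a·d·b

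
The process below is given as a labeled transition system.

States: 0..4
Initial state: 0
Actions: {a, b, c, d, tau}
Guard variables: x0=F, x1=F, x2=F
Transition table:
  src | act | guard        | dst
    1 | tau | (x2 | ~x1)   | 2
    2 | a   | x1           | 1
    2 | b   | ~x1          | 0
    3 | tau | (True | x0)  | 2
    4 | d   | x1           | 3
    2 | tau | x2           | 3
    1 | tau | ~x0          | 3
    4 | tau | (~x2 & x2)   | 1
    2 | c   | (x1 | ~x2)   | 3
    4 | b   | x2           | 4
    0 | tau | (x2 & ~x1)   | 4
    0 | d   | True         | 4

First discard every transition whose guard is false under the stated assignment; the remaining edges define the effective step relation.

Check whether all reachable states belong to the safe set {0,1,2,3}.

Answer: INVARIANT VIOLATED at state 4

Analysis:
Inv-set: {0,1,2,3}
Reachable = {0,4}
  0: safe
  4: ✗ unsafe
reach 4 via d — violates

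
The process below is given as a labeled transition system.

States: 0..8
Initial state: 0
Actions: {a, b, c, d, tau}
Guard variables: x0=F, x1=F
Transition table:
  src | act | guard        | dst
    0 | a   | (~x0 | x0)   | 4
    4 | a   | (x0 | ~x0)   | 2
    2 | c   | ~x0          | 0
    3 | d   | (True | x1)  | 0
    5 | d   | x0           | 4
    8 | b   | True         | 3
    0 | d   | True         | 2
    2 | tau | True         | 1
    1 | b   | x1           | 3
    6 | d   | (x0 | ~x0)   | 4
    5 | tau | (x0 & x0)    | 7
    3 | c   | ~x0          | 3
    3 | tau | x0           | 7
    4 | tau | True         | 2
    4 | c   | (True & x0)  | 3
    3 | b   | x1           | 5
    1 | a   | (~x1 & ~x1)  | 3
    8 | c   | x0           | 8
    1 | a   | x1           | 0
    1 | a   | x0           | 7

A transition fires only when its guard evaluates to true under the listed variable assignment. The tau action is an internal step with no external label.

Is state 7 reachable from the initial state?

Answer: UNREACHABLE

Working:
After dropping false guards: 11 live edges.
Layer 0: {0}
Layer 1: {2,4}  total {0,2,4}
Layer 2: {1}  total {0,1,2,4}
Layer 3: {3}  total {0,1,2,3,4}
Reach set: {0,1,2,3,4}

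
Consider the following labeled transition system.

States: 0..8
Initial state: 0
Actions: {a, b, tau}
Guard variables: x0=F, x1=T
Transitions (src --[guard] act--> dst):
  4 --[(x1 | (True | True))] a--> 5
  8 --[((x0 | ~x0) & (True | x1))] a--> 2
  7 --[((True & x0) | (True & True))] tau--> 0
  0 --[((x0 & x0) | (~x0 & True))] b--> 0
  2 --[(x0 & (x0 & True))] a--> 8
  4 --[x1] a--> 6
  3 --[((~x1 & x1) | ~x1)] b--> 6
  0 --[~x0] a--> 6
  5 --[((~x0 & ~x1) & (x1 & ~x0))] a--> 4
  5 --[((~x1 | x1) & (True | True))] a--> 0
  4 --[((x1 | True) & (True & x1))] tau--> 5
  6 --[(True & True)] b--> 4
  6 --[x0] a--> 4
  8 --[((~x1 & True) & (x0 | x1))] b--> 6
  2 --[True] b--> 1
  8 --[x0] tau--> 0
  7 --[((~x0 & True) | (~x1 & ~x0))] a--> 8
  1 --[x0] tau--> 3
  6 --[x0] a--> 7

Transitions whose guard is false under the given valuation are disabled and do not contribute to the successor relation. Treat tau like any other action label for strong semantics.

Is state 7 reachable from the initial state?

Answer: UNREACHABLE

Trace:
11 transition(s) survive guard evaluation.
L0 = {0}
L1 = {6}  cumulative {0,6}
L2 = {4}  cumulative {0,4,6}
L3 = {5}  cumulative {0,4,5,6}
Reach set: {0,4,5,6}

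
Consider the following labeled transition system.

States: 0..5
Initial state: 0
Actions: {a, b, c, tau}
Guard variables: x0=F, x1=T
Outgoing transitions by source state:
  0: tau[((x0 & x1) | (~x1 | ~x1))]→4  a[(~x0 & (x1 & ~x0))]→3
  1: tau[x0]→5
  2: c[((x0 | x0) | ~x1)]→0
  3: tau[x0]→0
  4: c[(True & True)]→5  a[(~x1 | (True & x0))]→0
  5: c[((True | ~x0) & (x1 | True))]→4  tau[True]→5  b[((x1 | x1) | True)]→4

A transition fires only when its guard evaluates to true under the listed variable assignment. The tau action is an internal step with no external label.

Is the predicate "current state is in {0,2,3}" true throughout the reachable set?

Answer: INVARIANT HOLDS

Trace:
Allowed set {0,2,3}
R = {0,3}
  0: safe
  3: safe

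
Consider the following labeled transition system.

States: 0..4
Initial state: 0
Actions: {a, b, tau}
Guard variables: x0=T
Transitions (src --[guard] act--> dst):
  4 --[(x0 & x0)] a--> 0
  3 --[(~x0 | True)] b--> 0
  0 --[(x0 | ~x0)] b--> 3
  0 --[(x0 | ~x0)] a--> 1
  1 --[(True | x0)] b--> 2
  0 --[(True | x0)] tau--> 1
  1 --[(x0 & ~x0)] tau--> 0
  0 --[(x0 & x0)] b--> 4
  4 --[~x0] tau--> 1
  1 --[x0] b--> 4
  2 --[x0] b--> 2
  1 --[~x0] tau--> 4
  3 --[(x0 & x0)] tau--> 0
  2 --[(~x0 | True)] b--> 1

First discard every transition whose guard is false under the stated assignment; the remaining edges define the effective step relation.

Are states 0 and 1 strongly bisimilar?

Answer: NOT BISIMILAR

Trace:
Compute ~ classes (split until stable):
  π0 = {{0,1,2,3,4}}
  π1 = {{0},{1,2},{3},{4}}
  π2 = {{0},{1},{2},{3},{4}}
Fixed point at round 3; 5 class(es).
0∈{0}, 1∈{1}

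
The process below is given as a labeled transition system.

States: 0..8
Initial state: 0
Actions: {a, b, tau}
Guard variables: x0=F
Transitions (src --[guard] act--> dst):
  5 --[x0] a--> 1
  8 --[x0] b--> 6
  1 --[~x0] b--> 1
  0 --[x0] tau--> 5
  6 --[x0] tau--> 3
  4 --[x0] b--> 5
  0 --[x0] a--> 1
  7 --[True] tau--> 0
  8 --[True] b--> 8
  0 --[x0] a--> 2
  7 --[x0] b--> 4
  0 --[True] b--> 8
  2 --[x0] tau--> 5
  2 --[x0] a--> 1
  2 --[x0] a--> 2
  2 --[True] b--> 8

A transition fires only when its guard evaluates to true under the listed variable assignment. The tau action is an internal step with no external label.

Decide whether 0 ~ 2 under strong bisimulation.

Bisimulation quotient by refinement:
  round 0: {{0,1,2,3,4,5,6,7,8}}
  round 1: {{0,1,2,8},{3,4,5,6},{7}}
3 equivalence class(es) (converged in 2)
[0]={0,1,2,8}  [2]={0,1,2,8}

Answer: BISIMILAR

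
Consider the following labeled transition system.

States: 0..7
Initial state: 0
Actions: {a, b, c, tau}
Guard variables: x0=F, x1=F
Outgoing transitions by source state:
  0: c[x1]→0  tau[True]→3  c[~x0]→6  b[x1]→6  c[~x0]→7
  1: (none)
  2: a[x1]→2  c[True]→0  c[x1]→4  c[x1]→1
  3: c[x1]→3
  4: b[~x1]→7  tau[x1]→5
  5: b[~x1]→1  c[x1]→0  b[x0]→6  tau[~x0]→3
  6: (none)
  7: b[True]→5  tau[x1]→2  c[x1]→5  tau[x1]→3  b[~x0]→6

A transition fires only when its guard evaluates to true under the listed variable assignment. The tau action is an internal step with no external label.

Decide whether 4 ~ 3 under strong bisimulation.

Refine partition for ~:
  round 0: {{0,1,2,3,4,5,6,7}}
  round 1: {{0},{1,3,6},{2},{4,7},{5}}
  round 2: {{0},{1,3,6},{2},{4},{5},{7}}
Fixed point at round 3; 6 class(es).
4∈{4}, 3∈{1,3,6}

Answer: NOT BISIMILAR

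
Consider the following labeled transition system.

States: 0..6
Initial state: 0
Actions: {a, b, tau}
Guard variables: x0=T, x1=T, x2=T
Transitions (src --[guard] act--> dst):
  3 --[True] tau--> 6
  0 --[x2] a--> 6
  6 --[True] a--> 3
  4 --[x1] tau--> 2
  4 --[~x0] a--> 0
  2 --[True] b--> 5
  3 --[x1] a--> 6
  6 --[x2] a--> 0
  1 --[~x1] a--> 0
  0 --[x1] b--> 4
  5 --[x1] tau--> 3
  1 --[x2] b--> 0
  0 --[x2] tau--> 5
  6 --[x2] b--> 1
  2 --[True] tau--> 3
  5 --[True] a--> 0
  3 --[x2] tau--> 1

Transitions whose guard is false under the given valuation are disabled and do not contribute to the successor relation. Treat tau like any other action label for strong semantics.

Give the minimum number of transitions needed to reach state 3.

Breadth-first toward 3:
  depth 0: {0}
  depth 1: {4,5,6}
  depth 2: {1,2,3}
3 enters at depth 2; path a·a

Answer: 2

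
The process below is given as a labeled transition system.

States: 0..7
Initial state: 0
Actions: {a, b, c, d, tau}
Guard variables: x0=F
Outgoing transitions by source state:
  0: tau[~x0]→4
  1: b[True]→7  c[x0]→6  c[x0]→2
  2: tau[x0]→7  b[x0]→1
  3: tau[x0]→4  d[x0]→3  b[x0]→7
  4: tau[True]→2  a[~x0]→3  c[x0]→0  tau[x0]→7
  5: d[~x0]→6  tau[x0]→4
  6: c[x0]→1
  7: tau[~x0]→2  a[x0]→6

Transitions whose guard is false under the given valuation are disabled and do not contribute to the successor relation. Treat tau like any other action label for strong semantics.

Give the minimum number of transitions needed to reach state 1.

Layered search for 1:
  Layer 0: {0}
  Layer 1: {4}
  Layer 2: {2,3}
1 never appears.

Answer: UNREACHABLE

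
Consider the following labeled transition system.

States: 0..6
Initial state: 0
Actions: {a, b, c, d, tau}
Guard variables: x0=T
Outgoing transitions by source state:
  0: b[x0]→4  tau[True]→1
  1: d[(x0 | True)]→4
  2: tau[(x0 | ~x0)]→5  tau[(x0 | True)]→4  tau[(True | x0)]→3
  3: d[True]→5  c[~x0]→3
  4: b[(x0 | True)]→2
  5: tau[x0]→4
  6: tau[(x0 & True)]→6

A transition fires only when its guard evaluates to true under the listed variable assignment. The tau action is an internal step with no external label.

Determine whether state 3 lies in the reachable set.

After dropping false guards: 10 live edges.
Layer 0: {0}
Layer 1: {1,4}  total {0,1,4}
Layer 2: {2}  total {0,1,2,4}
Layer 3: {3,5}  total {0,1,2,3,4,5}
Reachable = {0,1,2,3,4,5}
witness 3: b·b·tau

Answer: REACHABLE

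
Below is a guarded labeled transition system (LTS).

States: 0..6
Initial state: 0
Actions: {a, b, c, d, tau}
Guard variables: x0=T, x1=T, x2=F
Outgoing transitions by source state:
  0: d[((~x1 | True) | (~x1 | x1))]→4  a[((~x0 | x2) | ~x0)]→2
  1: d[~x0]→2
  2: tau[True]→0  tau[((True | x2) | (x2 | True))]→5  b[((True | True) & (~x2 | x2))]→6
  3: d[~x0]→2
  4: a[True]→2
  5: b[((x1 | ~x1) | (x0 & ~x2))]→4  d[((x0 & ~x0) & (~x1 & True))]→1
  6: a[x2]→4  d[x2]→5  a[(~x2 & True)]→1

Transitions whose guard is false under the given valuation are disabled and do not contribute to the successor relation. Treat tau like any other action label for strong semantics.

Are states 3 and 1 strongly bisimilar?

Refine partition for ~:
  P[0] = {{0,1,2,3,4,5,6}}
  P[1] = {{0},{1,3},{2},{4,6},{5}}
  P[2] = {{0},{1,3},{2},{4},{5},{6}}
Fixed point at round 3; 6 class(es).
[3]={1,3}  [1]={1,3}

Answer: BISIMILAR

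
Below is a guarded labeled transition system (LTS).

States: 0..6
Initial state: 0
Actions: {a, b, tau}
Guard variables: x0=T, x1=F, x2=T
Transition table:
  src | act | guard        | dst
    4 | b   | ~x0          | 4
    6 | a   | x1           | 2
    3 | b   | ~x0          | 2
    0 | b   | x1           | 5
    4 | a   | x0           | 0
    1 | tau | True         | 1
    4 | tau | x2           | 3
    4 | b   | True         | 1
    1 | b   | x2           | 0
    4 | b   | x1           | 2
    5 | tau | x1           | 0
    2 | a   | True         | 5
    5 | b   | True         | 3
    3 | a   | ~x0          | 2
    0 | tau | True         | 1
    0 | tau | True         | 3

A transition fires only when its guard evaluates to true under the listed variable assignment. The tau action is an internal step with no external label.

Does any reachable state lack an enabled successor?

Answer: DEADLOCK at state 3

Trace:
Reachable = {0,1,3}
  0: tau→1  tau→3  [2 out]
  1: b→0  tau→1  [2 out]
  3: ∅  [no exit]
witness 3: tau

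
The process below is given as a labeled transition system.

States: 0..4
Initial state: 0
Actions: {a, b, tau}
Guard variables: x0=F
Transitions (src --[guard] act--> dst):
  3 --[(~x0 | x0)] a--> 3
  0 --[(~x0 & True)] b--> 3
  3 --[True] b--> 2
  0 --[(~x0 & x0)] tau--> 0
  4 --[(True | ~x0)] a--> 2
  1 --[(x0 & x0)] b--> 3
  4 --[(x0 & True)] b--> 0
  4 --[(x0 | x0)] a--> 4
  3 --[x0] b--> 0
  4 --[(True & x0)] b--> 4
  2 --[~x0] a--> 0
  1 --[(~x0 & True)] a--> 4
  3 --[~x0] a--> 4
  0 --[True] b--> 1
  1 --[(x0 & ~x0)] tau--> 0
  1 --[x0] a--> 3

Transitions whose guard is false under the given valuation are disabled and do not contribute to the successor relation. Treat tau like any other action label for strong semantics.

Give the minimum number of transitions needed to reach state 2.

BFS to 2:
  Layer 0: {0}
  Layer 1: {1,3}
  Layer 2: {2,4}
2 enters at depth 2; path b·b

Answer: 2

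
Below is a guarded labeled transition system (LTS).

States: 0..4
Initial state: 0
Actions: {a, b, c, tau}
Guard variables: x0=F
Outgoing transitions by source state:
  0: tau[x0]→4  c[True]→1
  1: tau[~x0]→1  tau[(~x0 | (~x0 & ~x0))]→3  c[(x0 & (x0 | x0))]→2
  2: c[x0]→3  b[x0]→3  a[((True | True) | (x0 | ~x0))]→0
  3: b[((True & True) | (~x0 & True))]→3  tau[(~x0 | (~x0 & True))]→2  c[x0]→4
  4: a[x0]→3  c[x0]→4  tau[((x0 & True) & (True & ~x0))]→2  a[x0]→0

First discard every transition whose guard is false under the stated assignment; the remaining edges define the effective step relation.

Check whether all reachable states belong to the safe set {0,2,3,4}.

Answer: INVARIANT VIOLATED at state 1

Analysis:
Safe = {0,2,3,4}
Reach set: {0,1,2,3}
  0: ok
  1: VIOLATES
  2: ok
  3: ok
reach 1 via c — violates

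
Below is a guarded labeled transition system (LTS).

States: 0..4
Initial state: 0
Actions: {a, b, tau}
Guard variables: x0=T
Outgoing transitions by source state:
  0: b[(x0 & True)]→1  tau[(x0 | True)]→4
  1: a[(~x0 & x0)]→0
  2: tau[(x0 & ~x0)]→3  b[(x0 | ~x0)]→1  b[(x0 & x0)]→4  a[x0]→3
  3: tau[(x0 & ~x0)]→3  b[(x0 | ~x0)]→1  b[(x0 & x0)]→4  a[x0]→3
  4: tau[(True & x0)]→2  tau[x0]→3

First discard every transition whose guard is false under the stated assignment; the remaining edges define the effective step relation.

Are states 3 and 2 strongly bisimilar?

Refine partition for ~:
  P[0] = {{0,1,2,3,4}}
  P[1] = {{0},{1},{2,3},{4}}
stable after 2 split(s): 4 block(s)
class of 3: {2,3}; class of 2: {2,3}

Answer: BISIMILAR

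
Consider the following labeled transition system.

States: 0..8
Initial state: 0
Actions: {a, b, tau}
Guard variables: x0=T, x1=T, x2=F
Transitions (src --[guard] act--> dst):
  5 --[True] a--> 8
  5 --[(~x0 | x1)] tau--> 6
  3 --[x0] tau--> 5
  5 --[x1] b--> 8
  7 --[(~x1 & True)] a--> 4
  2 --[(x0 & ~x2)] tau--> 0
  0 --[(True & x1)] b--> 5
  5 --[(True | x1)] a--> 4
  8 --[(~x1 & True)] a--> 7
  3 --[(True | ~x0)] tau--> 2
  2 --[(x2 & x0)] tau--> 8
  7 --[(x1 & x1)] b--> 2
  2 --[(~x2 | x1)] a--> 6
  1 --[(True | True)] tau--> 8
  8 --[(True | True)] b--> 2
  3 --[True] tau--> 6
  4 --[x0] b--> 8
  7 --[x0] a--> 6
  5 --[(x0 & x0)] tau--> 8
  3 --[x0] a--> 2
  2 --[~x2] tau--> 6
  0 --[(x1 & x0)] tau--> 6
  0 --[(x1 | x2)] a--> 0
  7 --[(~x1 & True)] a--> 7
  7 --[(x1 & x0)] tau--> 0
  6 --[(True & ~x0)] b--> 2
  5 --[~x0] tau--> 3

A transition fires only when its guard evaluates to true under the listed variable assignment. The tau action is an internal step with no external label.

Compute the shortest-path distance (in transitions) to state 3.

Breadth-first toward 3:
  L0 = {0}
  L1 = {5,6}
  L2 = {4,8}
  L3 = {2}
3 never appears.

Answer: UNREACHABLE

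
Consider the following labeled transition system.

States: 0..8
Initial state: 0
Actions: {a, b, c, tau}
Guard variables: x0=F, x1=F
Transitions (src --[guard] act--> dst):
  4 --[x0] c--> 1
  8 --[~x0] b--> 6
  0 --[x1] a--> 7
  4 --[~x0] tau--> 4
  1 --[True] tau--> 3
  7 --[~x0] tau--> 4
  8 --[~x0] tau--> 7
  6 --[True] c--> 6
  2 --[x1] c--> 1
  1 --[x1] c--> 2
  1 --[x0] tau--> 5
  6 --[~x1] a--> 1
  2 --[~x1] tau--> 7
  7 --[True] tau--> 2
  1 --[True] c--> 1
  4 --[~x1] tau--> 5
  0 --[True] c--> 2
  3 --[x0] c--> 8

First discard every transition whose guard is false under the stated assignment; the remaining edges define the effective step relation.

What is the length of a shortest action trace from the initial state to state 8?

Answer: UNREACHABLE

Analysis:
BFS to 8:
  L0 = {0}
  L1 = {2}
  L2 = {7}
  L3 = {4}
  L4 = {5}
8 never appears.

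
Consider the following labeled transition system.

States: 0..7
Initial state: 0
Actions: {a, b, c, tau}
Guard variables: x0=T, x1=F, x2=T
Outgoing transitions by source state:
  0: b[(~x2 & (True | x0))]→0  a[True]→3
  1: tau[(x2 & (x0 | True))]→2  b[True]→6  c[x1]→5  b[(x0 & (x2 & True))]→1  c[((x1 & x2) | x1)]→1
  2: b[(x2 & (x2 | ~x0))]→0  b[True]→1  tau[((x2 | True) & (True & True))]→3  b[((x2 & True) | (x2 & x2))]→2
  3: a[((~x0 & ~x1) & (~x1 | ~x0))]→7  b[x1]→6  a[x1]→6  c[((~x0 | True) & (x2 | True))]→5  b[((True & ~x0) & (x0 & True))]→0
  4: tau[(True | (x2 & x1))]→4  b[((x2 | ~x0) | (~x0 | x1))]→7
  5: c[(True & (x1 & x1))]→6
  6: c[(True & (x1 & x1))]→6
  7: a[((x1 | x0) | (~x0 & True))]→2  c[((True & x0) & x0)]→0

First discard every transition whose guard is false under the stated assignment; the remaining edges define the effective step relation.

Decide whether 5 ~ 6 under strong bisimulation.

Answer: BISIMILAR

Working:
Refine partition for ~:
  π0 = {{0,1,2,3,4,5,6,7}}
  π1 = {{0},{1,2,4},{3},{5,6},{7}}
  π2 = {{0},{1},{2},{3},{4},{5,6},{7}}
stable after 3 split(s): 7 block(s)
5∈{5,6}, 6∈{5,6}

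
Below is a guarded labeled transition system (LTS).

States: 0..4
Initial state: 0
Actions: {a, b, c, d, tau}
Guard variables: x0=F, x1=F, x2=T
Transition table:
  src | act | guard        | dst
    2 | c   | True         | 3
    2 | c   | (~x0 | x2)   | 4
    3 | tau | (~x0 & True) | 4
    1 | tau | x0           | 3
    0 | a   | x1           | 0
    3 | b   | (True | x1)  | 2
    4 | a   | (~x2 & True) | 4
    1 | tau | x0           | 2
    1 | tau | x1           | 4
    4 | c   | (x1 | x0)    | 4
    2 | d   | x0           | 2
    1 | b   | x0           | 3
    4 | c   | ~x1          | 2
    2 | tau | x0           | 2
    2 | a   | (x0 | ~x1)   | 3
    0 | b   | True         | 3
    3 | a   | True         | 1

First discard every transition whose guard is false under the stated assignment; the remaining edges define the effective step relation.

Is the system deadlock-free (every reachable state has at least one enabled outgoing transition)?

Answer: DEADLOCK at state 1

Working:
Reachable = {0,1,2,3,4}
  0: b→3  [deg 1]
  1: ∅  [no exit]
  2: a→3  c→3  c→4  [deg 3]
  3: a→1  b→2  tau→4  [deg 3]
  4: c→2  [deg 1]
witness 1: b·a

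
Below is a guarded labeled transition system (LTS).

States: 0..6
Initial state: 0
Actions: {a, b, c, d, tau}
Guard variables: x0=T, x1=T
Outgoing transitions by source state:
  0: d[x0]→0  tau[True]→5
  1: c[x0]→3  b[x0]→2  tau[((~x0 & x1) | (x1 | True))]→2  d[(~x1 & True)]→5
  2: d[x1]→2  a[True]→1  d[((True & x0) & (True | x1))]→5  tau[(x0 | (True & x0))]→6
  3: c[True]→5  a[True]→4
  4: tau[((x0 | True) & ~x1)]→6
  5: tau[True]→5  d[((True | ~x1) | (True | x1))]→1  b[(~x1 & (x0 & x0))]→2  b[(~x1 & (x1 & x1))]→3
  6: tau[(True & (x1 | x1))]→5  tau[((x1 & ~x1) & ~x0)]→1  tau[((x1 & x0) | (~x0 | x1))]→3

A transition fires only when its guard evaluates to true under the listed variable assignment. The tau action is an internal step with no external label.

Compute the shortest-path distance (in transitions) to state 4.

Breadth-first toward 4:
  L0 = {0}
  L1 = {5}
  L2 = {1}
  L3 = {2,3}
  L4 = {4,6}
depth(4)=4, e.g. tau·d·c·a

Answer: 4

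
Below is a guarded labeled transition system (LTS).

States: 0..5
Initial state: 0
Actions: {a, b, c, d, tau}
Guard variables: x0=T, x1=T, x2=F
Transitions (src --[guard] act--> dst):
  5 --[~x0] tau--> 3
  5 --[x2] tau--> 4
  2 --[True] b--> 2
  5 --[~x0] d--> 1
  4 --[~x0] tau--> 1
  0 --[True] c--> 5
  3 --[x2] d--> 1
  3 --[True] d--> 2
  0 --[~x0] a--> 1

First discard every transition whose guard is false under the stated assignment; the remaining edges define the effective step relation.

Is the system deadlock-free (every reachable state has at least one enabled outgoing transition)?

Answer: DEADLOCK at state 5

Trace:
R = {0,5}
  0: c→5  [1 out]
  5: ∅  [no exit]
trace reaching 5: c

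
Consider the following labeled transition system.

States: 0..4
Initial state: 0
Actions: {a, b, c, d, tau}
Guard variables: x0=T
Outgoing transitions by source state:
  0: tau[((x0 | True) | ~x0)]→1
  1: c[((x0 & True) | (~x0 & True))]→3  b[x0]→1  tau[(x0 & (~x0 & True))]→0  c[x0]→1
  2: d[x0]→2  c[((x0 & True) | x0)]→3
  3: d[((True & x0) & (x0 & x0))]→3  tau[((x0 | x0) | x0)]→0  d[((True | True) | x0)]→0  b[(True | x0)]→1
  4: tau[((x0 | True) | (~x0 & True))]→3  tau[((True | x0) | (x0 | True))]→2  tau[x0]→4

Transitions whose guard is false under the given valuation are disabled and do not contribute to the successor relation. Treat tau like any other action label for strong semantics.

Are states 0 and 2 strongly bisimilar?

Bisimulation quotient by refinement:
  π0 = {{0,1,2,3,4}}
  π1 = {{0,4},{1},{2},{3}}
  π2 = {{0},{1},{2},{3},{4}}
5 equivalence class(es) (converged in 3)
0∈{0}, 2∈{2}

Answer: NOT BISIMILAR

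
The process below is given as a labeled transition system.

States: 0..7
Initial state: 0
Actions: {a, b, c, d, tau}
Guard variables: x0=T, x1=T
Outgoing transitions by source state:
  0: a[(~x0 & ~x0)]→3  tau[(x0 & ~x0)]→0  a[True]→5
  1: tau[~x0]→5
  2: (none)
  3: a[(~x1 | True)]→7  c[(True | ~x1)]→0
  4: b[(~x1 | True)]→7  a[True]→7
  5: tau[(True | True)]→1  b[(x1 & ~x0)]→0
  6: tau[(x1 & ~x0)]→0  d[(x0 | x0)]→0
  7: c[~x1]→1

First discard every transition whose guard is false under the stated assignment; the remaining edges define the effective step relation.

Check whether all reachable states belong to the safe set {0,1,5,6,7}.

Answer: INVARIANT HOLDS

Analysis:
Allowed set {0,1,5,6,7}
Reachable = {0,1,5}
  0: ok
  1: ok
  5: ok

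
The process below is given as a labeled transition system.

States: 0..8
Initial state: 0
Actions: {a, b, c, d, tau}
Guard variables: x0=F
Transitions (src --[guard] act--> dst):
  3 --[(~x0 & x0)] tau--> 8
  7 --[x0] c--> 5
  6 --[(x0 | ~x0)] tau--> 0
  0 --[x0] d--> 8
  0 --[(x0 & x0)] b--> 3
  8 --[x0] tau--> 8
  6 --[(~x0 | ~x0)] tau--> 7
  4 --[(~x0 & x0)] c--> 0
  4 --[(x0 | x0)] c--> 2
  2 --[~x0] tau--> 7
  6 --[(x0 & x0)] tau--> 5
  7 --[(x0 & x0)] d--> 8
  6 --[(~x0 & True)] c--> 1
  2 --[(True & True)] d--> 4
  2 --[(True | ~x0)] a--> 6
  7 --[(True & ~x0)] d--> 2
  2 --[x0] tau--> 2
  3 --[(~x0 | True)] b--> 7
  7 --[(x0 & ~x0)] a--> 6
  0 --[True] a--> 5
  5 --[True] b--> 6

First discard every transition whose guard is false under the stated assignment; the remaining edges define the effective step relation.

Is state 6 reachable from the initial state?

Answer: REACHABLE

Working:
10 transition(s) survive guard evaluation.
depth 0: {0}
depth 1: {5}  total {0,5}
depth 2: {6}  total {0,5,6}
depth 3: {1,7}  total {0,1,5,6,7}
depth 4: {2}  total {0,1,2,5,6,7}
depth 5: {4}  total {0,1,2,4,5,6,7}
Reachable = {0,1,2,4,5,6,7}
witness 6: a·b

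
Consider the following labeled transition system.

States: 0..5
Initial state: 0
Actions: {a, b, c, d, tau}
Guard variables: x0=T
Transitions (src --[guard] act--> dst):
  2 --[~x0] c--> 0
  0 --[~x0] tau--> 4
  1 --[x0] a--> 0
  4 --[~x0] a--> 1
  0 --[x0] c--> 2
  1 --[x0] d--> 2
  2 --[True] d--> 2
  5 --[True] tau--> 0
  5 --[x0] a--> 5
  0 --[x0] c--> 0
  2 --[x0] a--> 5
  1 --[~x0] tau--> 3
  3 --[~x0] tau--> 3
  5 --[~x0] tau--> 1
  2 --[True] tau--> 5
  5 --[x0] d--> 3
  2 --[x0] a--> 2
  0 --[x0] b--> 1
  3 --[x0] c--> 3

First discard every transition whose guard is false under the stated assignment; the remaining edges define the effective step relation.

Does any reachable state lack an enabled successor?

R = {0,1,2,3,5}
  0: b→1  c→0  c→2  [3 out]
  1: a→0  d→2  [2 out]
  2: a→2  a→5  d→2  tau→5  [4 out]
  3: c→3  [1 out]
  5: a→5  d→3  tau→0  [3 out]

Answer: DEADLOCK-FREE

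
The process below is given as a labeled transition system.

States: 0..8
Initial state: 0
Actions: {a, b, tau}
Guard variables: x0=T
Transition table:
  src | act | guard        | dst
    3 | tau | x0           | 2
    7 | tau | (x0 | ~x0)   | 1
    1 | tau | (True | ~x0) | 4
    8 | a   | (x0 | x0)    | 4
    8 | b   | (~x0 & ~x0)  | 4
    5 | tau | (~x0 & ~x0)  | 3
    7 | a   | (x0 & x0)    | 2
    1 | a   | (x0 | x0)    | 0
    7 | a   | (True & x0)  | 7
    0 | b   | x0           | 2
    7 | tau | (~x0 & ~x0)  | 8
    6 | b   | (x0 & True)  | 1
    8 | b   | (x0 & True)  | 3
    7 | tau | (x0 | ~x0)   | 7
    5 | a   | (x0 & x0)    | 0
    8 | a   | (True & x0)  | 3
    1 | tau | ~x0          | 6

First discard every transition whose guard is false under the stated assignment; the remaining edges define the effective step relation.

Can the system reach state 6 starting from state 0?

13 transition(s) survive guard evaluation.
Layer 0: {0}
Layer 1: {2}  now seen {0,2}
Reach set: {0,2}

Answer: UNREACHABLE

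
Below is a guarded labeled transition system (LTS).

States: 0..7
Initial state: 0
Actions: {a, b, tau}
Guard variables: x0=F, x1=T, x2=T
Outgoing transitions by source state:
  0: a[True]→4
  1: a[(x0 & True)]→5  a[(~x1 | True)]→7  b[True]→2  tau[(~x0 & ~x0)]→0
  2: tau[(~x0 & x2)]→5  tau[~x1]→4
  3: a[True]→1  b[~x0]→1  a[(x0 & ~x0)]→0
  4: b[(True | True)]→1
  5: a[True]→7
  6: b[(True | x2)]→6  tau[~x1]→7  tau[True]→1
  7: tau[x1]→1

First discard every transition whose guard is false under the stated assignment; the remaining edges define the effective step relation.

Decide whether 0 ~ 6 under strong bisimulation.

Compute ~ classes (split until stable):
  round 0: {{0,1,2,3,4,5,6,7}}
  round 1: {{0,5},{1},{2,7},{3},{4},{6}}
  round 2: {{0},{1},{2},{3},{4},{5},{6},{7}}
stable after 3 split(s): 8 block(s)
[0]={0}  [6]={6}

Answer: NOT BISIMILAR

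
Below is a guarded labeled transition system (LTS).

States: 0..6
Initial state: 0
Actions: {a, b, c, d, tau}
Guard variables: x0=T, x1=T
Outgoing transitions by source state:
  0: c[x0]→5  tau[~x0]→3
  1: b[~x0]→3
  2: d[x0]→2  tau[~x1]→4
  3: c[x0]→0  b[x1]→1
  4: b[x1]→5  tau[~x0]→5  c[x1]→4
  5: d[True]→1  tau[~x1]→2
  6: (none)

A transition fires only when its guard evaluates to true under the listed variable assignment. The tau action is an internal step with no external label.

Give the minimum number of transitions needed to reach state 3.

Breadth-first toward 3:
  L0 = {0}
  L1 = {5}
  L2 = {1}
3 never appears.

Answer: UNREACHABLE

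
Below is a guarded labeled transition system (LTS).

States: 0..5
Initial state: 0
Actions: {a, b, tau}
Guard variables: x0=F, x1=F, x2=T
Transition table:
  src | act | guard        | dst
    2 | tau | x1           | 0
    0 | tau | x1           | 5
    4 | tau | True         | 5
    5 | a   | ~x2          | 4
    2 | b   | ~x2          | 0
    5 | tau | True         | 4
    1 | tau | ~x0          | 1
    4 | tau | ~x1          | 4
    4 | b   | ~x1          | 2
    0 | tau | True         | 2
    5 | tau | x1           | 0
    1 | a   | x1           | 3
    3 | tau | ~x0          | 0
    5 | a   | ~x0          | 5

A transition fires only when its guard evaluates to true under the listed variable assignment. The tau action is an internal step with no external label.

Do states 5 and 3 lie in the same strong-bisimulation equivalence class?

Answer: NOT BISIMILAR

Trace:
Bisimulation quotient by refinement:
  P[0] = {{0,1,2,3,4,5}}
  P[1] = {{0,1,3},{2},{4},{5}}
  P[2] = {{0},{1,3},{2},{4},{5}}
  P[3] = {{0},{1},{2},{3},{4},{5}}
6 equivalence class(es) (converged in 4)
class of 5: {5}; class of 3: {3}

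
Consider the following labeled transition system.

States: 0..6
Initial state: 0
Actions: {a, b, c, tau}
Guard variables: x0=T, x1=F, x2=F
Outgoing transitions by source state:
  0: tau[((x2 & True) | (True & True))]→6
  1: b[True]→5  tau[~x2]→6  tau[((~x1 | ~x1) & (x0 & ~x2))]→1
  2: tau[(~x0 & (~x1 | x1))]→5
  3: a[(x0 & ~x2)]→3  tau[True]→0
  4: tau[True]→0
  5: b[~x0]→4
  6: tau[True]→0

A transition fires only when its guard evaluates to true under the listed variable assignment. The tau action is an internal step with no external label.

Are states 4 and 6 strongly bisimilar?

Answer: BISIMILAR

Analysis:
Refine partition for ~:
  π0 = {{0,1,2,3,4,5,6}}
  π1 = {{0,4,6},{1},{2,5},{3}}
4 equivalence class(es) (converged in 2)
4∈{0,4,6}, 6∈{0,4,6}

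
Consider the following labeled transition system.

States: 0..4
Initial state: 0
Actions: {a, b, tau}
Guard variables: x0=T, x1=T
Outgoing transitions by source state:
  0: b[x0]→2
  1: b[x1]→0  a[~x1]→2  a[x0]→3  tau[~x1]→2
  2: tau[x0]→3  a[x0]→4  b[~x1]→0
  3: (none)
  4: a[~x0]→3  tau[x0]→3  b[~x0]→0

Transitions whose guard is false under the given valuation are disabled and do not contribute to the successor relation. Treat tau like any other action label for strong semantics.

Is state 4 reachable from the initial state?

6 transition(s) survive guard evaluation.
L0 = {0}
L1 = {2}  total {0,2}
L2 = {3,4}  total {0,2,3,4}
Reach set: {0,2,3,4}
Path to 4: b·a

Answer: REACHABLE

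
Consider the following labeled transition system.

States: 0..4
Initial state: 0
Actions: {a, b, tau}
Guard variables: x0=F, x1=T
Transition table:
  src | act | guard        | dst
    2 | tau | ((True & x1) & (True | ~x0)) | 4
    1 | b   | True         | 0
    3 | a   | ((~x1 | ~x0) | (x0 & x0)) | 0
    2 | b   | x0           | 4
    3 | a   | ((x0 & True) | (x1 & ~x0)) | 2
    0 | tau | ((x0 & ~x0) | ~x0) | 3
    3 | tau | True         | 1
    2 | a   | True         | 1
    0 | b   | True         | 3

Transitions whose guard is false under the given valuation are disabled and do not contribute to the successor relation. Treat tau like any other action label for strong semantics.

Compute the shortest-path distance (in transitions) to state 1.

Answer: 2

Analysis:
BFS to 1:
  Layer 0: {0}
  Layer 1: {3}
  Layer 2: {1,2}
1 enters at depth 2; path b·tau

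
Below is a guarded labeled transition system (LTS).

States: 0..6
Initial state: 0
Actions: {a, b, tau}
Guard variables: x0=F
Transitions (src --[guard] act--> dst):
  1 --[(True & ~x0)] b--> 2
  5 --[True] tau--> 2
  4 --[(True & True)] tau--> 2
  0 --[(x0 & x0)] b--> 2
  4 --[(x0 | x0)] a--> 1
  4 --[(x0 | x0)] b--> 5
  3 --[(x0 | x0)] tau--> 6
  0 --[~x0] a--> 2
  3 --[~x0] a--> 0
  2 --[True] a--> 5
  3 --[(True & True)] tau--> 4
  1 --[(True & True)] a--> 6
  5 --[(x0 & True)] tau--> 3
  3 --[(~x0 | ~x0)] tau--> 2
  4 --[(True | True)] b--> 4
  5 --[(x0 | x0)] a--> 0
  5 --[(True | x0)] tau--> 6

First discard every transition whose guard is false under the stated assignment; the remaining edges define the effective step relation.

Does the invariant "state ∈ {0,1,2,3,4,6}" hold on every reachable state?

Answer: INVARIANT VIOLATED at state 5

Analysis:
Allowed set {0,1,2,3,4,6}
Reach set: {0,2,5,6}
  0: ok
  2: ok
  5: VIOLATES
  6: ok
witness against invariant: a·a → 5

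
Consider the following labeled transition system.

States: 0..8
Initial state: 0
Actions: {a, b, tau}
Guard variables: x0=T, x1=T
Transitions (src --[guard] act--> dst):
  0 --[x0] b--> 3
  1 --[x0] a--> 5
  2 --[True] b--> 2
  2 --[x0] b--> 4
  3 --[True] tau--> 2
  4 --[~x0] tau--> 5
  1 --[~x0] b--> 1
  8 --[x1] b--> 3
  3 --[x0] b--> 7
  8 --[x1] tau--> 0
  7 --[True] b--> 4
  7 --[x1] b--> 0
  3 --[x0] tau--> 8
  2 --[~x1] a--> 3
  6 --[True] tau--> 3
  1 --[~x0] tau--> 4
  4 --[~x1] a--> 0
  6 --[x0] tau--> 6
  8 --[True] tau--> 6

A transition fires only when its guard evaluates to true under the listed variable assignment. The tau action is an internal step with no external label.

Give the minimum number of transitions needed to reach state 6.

Answer: 3

Analysis:
BFS to 6:
  L0 = {0}
  L1 = {3}
  L2 = {2,7,8}
  L3 = {4,6}
6 enters at depth 3; path b·tau·tau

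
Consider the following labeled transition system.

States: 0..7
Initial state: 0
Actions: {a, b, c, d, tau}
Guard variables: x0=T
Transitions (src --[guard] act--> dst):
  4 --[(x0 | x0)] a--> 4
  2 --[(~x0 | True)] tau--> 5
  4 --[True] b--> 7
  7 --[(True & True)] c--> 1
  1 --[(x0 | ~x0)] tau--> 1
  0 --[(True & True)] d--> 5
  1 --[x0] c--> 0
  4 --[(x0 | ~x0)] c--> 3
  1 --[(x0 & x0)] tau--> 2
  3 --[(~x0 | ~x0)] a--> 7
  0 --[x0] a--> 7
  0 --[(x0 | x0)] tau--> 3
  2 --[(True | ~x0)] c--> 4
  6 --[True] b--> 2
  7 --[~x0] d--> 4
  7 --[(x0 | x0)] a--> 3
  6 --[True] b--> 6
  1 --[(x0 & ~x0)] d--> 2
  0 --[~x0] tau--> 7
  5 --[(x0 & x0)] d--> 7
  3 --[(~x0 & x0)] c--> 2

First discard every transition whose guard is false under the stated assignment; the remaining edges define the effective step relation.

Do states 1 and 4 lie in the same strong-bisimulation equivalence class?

Refine partition for ~:
  round 0: {{0,1,2,3,4,5,6,7}}
  round 1: {{0},{1,2},{3},{4},{5},{6},{7}}
  round 2: {{0},{1},{2},{3},{4},{5},{6},{7}}
stable after 3 split(s): 8 block(s)
class of 1: {1}; class of 4: {4}

Answer: NOT BISIMILAR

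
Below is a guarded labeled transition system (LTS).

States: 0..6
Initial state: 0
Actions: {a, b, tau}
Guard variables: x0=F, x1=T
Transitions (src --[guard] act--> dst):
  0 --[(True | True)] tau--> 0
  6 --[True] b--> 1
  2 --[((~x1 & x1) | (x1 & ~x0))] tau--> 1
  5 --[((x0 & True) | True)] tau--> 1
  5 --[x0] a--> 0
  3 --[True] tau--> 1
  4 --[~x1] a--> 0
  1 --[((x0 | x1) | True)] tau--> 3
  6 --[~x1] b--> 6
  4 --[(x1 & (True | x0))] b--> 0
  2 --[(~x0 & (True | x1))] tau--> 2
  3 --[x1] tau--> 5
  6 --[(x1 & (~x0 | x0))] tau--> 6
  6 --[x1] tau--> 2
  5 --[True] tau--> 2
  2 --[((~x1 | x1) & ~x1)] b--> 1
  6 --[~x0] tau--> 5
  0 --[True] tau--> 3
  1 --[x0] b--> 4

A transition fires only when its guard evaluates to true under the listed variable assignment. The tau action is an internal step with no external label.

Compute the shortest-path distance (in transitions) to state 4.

Answer: UNREACHABLE

Analysis:
BFS to 4:
  L0 = {0}
  L1 = {3}
  L2 = {1,5}
  L3 = {2}
4 never appears.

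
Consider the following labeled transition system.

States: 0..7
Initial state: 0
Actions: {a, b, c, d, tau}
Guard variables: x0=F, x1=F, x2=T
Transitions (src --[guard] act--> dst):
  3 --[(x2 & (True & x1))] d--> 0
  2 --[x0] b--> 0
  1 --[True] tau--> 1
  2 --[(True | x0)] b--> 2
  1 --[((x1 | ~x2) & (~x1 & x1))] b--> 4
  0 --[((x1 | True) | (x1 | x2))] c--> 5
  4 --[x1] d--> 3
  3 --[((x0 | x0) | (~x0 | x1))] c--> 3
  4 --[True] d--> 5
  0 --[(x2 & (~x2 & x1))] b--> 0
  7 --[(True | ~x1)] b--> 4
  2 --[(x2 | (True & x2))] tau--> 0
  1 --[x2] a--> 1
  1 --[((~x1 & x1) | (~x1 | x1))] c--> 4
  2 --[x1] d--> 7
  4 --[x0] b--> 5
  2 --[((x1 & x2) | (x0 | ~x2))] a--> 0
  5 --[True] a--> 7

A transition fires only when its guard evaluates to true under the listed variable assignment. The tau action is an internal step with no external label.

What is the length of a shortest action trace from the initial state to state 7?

Answer: 2

Working:
BFS to 7:
  L0 = {0}
  L1 = {5}
  L2 = {7}
depth(7)=2, e.g. c·a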